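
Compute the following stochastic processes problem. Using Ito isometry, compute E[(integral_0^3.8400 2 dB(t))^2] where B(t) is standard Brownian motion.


By Ito isometry: E[(int f dB)^2] = int f^2 dt
= 2^2 * 3.8400
= 4 * 3.8400 = 15.3600

15.3600


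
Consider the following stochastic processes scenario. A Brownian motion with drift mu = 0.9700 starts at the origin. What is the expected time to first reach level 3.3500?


Expected first passage time = a/mu
= 3.3500/0.9700
= 3.4536

3.4536


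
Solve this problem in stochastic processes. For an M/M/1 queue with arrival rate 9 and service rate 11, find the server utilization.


rho = lambda/mu
= 9/11
= 0.8182

0.8182


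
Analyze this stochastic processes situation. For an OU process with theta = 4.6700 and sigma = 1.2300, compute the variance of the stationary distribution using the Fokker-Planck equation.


Stationary variance = sigma^2 / (2*theta)
= 1.2300^2 / (2*4.6700)
= 1.5129 / 9.3400
= 0.1620

0.1620


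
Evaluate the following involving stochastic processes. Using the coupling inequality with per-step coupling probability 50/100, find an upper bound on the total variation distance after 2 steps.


TV distance bound <= (1-delta)^n
= (1 - 0.5000)^2
= 0.5000^2
= 0.2500

0.2500


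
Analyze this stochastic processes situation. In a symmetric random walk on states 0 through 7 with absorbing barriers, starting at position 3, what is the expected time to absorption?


For symmetric RW on 0,...,N with absorbing barriers, E(i) = i*(N-i)
E(3) = 3 * 4 = 12

12


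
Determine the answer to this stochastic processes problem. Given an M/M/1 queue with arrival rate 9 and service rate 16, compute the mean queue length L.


rho = 9/16 = 0.5625
L = rho/(1-rho)
= 0.5625/0.4375
= 1.2857

1.2857


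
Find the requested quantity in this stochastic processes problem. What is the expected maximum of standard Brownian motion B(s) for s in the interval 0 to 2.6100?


E(max B(s)) = sqrt(2t/pi)
= sqrt(2*2.6100/pi)
= sqrt(1.6616)
= 1.2890

1.2890


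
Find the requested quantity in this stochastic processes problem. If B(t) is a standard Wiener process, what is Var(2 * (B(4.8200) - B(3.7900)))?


Var(alpha*(B(t)-B(s))) = alpha^2 * (t-s)
= 2^2 * (4.8200 - 3.7900)
= 4 * 1.0300
= 4.1200

4.1200


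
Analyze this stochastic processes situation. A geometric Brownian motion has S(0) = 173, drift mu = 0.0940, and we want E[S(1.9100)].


E[S(t)] = S(0) * exp(mu * t)
= 173 * exp(0.0940 * 1.9100)
= 173 * 1.1967
= 207.0234

207.0234


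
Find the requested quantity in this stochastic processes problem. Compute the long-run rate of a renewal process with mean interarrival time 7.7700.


Long-run renewal rate = 1/E(X)
= 1/7.7700
= 0.1287

0.1287


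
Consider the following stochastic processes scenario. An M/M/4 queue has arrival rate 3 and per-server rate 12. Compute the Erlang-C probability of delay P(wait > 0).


a = lambda/mu = 0.2500
rho = a/c = 0.0625
Erlang-C formula applied:
C(c,a) = 1.3521e-04

1.3521e-04


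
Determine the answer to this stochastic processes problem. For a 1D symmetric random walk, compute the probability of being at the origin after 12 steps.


P(S(12) = 0) = C(12,6) / 4^6
= 924 / 4096
= 0.2256

0.2256


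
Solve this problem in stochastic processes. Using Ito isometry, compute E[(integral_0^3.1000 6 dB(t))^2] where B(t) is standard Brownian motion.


By Ito isometry: E[(int f dB)^2] = int f^2 dt
= 6^2 * 3.1000
= 36 * 3.1000 = 111.6000

111.6000


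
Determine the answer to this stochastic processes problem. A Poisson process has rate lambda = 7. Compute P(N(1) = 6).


P(N(t)=k) = (lambda*t)^k * exp(-lambda*t) / k!
lambda*t = 7
= 7^6 * exp(-7) / 6!
= 117649 * 9.1188e-04 / 720
= 0.1490

0.1490


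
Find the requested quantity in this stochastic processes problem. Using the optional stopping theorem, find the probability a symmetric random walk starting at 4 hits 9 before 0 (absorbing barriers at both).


By optional stopping theorem: E(M at tau) = M(0) = 4
P(hit 9)*9 + P(hit 0)*0 = 4
P(hit 9) = (4 - 0)/(9 - 0) = 4/9 = 0.4444

0.4444


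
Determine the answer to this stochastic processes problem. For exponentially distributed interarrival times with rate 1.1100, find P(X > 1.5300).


P(X > t) = exp(-lambda * t)
= exp(-1.1100 * 1.5300)
= exp(-1.6983) = 0.1830

0.1830


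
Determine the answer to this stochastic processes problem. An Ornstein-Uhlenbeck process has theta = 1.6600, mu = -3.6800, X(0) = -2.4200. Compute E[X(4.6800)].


E[X(t)] = mu + (X(0) - mu)*exp(-theta*t)
= -3.6800 + (-2.4200 - -3.6800)*exp(-1.6600*4.6800)
= -3.6800 + 1.2600 * 4.2272e-04
= -3.6795

-3.6795


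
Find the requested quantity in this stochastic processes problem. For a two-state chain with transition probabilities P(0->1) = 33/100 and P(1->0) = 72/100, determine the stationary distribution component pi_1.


Stationary distribution: pi_0 = p10/(p01+p10), pi_1 = p01/(p01+p10)
p01 = 0.3300, p10 = 0.7200
pi_1 = 0.3143

0.3143


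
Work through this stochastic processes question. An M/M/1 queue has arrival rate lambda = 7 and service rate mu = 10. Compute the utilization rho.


rho = lambda/mu
= 7/10
= 0.7000

0.7000


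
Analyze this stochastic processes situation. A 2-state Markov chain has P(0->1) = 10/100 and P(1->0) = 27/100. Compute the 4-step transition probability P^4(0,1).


Computing P^4 by matrix multiplication.
P = [[0.9000, 0.1000], [0.2700, 0.7300]]
After raising P to the power 4:
P^4(0,1) = 0.2277

0.2277


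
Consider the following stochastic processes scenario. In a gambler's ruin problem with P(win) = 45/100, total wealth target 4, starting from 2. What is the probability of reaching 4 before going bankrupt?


Gambler's ruin formula:
r = q/p = 0.5500/0.4500 = 1.2222
P(win) = (1 - r^i)/(1 - r^N)
= (1 - 1.2222^2)/(1 - 1.2222^4)
= 0.4010

0.4010


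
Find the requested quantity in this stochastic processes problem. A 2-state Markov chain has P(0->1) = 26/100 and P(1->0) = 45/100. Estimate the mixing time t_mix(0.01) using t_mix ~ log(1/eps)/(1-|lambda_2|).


lambda_2 = |1 - p01 - p10| = |1 - 0.2600 - 0.4500| = 0.2900
t_mix ~ log(1/eps)/(1 - |lambda_2|)
= log(100)/(1 - 0.2900) = 4.6052/0.7100
= 6.4862

6.4862


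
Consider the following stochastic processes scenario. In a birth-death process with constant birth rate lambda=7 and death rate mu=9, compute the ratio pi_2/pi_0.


For birth-death process, pi_n/pi_0 = (lambda/mu)^n
= (7/9)^2
= 0.6049

0.6049


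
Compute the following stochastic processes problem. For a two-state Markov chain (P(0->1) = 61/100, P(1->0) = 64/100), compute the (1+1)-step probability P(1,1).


P^2 = P^1 * P^1
Computing via matrix multiplication of the transition matrix.
Entry (1,1) of P^2 = 0.5200

0.5200


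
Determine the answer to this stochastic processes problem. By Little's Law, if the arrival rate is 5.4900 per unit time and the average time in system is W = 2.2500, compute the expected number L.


Little's Law: L = lambda * W
= 5.4900 * 2.2500
= 12.3525

12.3525


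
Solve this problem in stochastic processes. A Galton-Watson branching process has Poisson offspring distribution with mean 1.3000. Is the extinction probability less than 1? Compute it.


Since mu = 1.3000 > 1, extinction prob q < 1.
Solve s = exp(mu*(s-1)) iteratively.
q = 0.5770

0.5770


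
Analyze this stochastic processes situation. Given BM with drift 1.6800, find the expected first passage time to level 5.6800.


Expected first passage time = a/mu
= 5.6800/1.6800
= 3.3810

3.3810


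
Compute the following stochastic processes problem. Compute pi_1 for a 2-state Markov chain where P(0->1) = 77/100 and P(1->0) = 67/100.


Stationary distribution: pi_0 = p10/(p01+p10), pi_1 = p01/(p01+p10)
p01 = 0.7700, p10 = 0.6700
pi_1 = 0.5347

0.5347


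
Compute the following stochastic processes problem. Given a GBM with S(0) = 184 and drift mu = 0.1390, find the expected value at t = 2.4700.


E[S(t)] = S(0) * exp(mu * t)
= 184 * exp(0.1390 * 2.4700)
= 184 * 1.4096
= 259.3726

259.3726


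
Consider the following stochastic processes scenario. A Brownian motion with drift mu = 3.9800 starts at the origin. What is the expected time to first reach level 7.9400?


Expected first passage time = a/mu
= 7.9400/3.9800
= 1.9950

1.9950


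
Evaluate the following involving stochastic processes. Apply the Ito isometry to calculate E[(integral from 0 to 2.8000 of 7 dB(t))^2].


By Ito isometry: E[(int f dB)^2] = int f^2 dt
= 7^2 * 2.8000
= 49 * 2.8000 = 137.2000

137.2000


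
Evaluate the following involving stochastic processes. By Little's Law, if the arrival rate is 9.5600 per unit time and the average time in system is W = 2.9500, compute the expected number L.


Little's Law: L = lambda * W
= 9.5600 * 2.9500
= 28.2020

28.2020


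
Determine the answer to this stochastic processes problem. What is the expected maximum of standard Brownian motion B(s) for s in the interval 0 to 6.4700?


E(max B(s)) = sqrt(2t/pi)
= sqrt(2*6.4700/pi)
= sqrt(4.1189)
= 2.0295

2.0295


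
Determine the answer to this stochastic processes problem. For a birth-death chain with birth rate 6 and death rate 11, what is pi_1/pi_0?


For birth-death process, pi_n/pi_0 = (lambda/mu)^n
= (6/11)^1
= 0.5455

0.5455


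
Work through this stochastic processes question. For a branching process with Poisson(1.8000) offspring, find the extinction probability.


Since mu = 1.8000 > 1, extinction prob q < 1.
Solve s = exp(mu*(s-1)) iteratively.
q = 0.2676

0.2676


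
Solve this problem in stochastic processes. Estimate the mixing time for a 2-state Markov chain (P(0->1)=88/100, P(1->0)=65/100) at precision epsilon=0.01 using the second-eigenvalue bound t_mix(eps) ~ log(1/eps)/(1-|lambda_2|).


lambda_2 = |1 - p01 - p10| = |1 - 0.8800 - 0.6500| = 0.5300
t_mix ~ log(1/eps)/(1 - |lambda_2|)
= log(100)/(1 - 0.5300) = 4.6052/0.4700
= 9.7982

9.7982


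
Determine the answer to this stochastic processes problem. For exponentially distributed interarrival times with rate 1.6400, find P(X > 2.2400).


P(X > t) = exp(-lambda * t)
= exp(-1.6400 * 2.2400)
= exp(-3.6736) = 0.0254

0.0254


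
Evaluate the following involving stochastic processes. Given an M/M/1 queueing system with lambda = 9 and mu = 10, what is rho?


rho = lambda/mu
= 9/10
= 0.9000

0.9000


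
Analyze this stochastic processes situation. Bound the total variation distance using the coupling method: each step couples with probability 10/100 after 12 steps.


TV distance bound <= (1-delta)^n
= (1 - 0.1000)^12
= 0.9000^12
= 0.2824

0.2824


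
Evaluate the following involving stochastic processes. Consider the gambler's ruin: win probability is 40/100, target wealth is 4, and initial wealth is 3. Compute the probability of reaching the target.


Gambler's ruin formula:
r = q/p = 0.6000/0.4000 = 1.5000
P(win) = (1 - r^i)/(1 - r^N)
= (1 - 1.5000^3)/(1 - 1.5000^4)
= 0.5846

0.5846


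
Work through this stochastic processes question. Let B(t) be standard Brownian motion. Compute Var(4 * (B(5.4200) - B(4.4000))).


Var(alpha*(B(t)-B(s))) = alpha^2 * (t-s)
= 4^2 * (5.4200 - 4.4000)
= 16 * 1.0200
= 16.3200

16.3200


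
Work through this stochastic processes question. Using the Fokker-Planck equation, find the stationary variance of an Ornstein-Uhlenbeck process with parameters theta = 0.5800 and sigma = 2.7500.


Stationary variance = sigma^2 / (2*theta)
= 2.7500^2 / (2*0.5800)
= 7.5625 / 1.1600
= 6.5194

6.5194


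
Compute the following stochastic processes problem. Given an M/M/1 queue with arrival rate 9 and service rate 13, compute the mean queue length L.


rho = 9/13 = 0.6923
L = rho/(1-rho)
= 0.6923/0.3077
= 2.2500

2.2500


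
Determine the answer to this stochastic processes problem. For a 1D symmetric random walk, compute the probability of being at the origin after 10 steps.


P(S(10) = 0) = C(10,5) / 4^5
= 252 / 1024
= 0.2461

0.2461


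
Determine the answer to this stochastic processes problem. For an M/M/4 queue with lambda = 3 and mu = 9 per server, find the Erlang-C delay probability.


a = lambda/mu = 0.3333
rho = a/c = 0.0833
Erlang-C formula applied:
C(c,a) = 4.0209e-04

4.0209e-04


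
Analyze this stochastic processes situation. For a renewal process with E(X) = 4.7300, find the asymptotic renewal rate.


Long-run renewal rate = 1/E(X)
= 1/4.7300
= 0.2114

0.2114


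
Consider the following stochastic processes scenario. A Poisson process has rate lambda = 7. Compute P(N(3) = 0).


P(N(t)=k) = (lambda*t)^k * exp(-lambda*t) / k!
lambda*t = 21
= 21^0 * exp(-21) / 0!
= 1 * 7.5826e-10 / 1
= 7.5826e-10

7.5826e-10


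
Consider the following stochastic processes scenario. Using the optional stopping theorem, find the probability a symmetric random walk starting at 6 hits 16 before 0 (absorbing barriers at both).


By optional stopping theorem: E(M at tau) = M(0) = 6
P(hit 16)*16 + P(hit 0)*0 = 6
P(hit 16) = (6 - 0)/(16 - 0) = 3/8 = 0.3750

0.3750


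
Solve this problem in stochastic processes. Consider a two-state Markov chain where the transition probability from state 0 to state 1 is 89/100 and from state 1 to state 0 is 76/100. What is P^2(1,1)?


Computing P^2 by matrix multiplication.
P = [[0.1100, 0.8900], [0.7600, 0.2400]]
After raising P to the power 2:
P^2(1,1) = 0.7340

0.7340


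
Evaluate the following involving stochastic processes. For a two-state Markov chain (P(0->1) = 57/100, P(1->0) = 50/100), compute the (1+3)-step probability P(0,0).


P^4 = P^1 * P^3
Computing via matrix multiplication of the transition matrix.
Entry (0,0) of P^4 = 0.4673

0.4673


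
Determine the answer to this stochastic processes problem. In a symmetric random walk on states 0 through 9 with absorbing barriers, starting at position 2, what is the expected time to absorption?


For symmetric RW on 0,...,N with absorbing barriers, E(i) = i*(N-i)
E(2) = 2 * 7 = 14

14


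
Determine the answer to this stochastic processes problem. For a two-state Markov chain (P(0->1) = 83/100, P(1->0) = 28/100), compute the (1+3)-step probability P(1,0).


P^4 = P^1 * P^3
Computing via matrix multiplication of the transition matrix.
Entry (1,0) of P^4 = 0.2522

0.2522


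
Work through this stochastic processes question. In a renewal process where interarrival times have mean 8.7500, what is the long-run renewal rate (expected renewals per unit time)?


Long-run renewal rate = 1/E(X)
= 1/8.7500
= 0.1143

0.1143


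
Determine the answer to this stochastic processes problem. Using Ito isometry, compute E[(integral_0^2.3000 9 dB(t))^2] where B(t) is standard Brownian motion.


By Ito isometry: E[(int f dB)^2] = int f^2 dt
= 9^2 * 2.3000
= 81 * 2.3000 = 186.3000

186.3000


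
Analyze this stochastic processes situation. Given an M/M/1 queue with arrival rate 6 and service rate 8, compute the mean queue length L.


rho = 6/8 = 0.7500
L = rho/(1-rho)
= 0.7500/0.2500
= 3.0000

3.0000


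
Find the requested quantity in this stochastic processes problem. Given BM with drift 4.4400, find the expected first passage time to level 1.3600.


Expected first passage time = a/mu
= 1.3600/4.4400
= 0.3063

0.3063


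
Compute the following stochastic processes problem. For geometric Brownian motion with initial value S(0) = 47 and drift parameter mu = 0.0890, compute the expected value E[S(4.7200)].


E[S(t)] = S(0) * exp(mu * t)
= 47 * exp(0.0890 * 4.7200)
= 47 * 1.5221
= 71.5379

71.5379


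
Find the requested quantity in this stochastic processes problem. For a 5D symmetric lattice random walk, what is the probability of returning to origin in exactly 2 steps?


P(return in 2 steps) = P(reverse first step) = 1/(2d)
= 1/10
= 0.1000

0.1000


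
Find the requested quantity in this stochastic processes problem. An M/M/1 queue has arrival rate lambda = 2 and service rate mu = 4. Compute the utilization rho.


rho = lambda/mu
= 2/4
= 0.5000

0.5000


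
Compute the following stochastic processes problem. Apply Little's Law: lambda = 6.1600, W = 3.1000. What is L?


Little's Law: L = lambda * W
= 6.1600 * 3.1000
= 19.0960

19.0960


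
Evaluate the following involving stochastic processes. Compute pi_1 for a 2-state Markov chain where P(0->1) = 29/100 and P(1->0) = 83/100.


Stationary distribution: pi_0 = p10/(p01+p10), pi_1 = p01/(p01+p10)
p01 = 0.2900, p10 = 0.8300
pi_1 = 0.2589

0.2589


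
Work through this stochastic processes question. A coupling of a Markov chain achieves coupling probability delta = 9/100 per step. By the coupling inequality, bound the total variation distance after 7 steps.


TV distance bound <= (1-delta)^n
= (1 - 0.0900)^7
= 0.9100^7
= 0.5168

0.5168


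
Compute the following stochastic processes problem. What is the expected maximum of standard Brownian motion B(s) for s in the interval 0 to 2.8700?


E(max B(s)) = sqrt(2t/pi)
= sqrt(2*2.8700/pi)
= sqrt(1.8271)
= 1.3517

1.3517


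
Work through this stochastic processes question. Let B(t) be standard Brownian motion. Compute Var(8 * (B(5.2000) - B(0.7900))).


Var(alpha*(B(t)-B(s))) = alpha^2 * (t-s)
= 8^2 * (5.2000 - 0.7900)
= 64 * 4.4100
= 282.2400

282.2400


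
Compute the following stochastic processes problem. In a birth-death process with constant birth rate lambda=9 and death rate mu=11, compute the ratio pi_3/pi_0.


For birth-death process, pi_n/pi_0 = (lambda/mu)^n
= (9/11)^3
= 0.5477

0.5477


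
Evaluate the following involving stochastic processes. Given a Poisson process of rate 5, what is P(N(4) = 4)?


P(N(t)=k) = (lambda*t)^k * exp(-lambda*t) / k!
lambda*t = 20
= 20^4 * exp(-20) / 4!
= 160000 * 2.0612e-09 / 24
= 1.3741e-05

1.3741e-05


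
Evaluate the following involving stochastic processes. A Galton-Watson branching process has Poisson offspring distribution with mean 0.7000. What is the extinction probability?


Since mu = 0.7000 <= 1, extinction probability = 1.

1.0000


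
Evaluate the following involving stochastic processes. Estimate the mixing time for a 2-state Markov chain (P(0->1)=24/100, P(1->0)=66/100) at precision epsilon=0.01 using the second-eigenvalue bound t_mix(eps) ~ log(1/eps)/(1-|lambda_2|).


lambda_2 = |1 - p01 - p10| = |1 - 0.2400 - 0.6600| = 0.1000
t_mix ~ log(1/eps)/(1 - |lambda_2|)
= log(100)/(1 - 0.1000) = 4.6052/0.9000
= 5.1169

5.1169


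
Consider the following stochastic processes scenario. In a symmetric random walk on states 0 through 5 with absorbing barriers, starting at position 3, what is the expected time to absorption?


For symmetric RW on 0,...,N with absorbing barriers, E(i) = i*(N-i)
E(3) = 3 * 2 = 6

6


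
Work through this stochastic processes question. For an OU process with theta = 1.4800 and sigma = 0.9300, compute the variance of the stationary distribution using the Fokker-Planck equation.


Stationary variance = sigma^2 / (2*theta)
= 0.9300^2 / (2*1.4800)
= 0.8649 / 2.9600
= 0.2922

0.2922


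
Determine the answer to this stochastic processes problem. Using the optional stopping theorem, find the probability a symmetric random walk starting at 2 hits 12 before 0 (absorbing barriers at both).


By optional stopping theorem: E(M at tau) = M(0) = 2
P(hit 12)*12 + P(hit 0)*0 = 2
P(hit 12) = (2 - 0)/(12 - 0) = 1/6 = 0.1667

0.1667


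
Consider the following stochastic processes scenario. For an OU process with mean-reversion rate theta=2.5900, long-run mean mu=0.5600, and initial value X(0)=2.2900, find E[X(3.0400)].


E[X(t)] = mu + (X(0) - mu)*exp(-theta*t)
= 0.5600 + (2.2900 - 0.5600)*exp(-2.5900*3.0400)
= 0.5600 + 1.7300 * 3.8066e-04
= 0.5607

0.5607


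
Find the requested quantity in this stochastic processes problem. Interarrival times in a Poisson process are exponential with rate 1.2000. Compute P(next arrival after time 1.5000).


P(X > t) = exp(-lambda * t)
= exp(-1.2000 * 1.5000)
= exp(-1.8000) = 0.1653

0.1653


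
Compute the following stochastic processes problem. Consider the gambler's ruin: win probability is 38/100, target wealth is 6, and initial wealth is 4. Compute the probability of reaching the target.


Gambler's ruin formula:
r = q/p = 0.6200/0.3800 = 1.6316
P(win) = (1 - r^i)/(1 - r^N)
= (1 - 1.6316^4)/(1 - 1.6316^6)
= 0.3407

0.3407


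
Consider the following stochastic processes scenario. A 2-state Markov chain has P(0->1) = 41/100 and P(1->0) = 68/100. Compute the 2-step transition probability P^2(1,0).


Computing P^2 by matrix multiplication.
P = [[0.5900, 0.4100], [0.6800, 0.3200]]
After raising P to the power 2:
P^2(1,0) = 0.6188

0.6188


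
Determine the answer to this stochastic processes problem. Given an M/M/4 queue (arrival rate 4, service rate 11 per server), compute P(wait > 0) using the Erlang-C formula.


a = lambda/mu = 0.3636
rho = a/c = 0.0909
Erlang-C formula applied:
C(c,a) = 5.5708e-04

5.5708e-04


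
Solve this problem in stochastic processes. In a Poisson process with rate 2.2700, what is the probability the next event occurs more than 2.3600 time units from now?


P(X > t) = exp(-lambda * t)
= exp(-2.2700 * 2.3600)
= exp(-5.3572) = 0.0047

0.0047


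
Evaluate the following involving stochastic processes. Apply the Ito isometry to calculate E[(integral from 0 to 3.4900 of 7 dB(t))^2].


By Ito isometry: E[(int f dB)^2] = int f^2 dt
= 7^2 * 3.4900
= 49 * 3.4900 = 171.0100

171.0100


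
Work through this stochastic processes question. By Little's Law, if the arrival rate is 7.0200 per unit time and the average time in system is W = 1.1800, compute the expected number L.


Little's Law: L = lambda * W
= 7.0200 * 1.1800
= 8.2836

8.2836


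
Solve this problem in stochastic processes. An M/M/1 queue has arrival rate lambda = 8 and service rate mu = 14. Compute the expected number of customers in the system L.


rho = 8/14 = 0.5714
L = rho/(1-rho)
= 0.5714/0.4286
= 1.3333

1.3333


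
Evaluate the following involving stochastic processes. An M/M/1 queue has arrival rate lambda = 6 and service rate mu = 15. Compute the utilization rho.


rho = lambda/mu
= 6/15
= 0.4000

0.4000


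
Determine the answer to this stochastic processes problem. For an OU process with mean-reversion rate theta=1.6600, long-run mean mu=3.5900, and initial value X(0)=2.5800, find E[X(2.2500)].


E[X(t)] = mu + (X(0) - mu)*exp(-theta*t)
= 3.5900 + (2.5800 - 3.5900)*exp(-1.6600*2.2500)
= 3.5900 + -1.0100 * 0.0239
= 3.5659

3.5659


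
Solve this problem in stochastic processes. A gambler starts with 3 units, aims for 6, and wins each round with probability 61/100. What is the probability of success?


Gambler's ruin formula:
r = q/p = 0.3900/0.6100 = 0.6393
P(win) = (1 - r^i)/(1 - r^N)
= (1 - 0.6393^3)/(1 - 0.6393^6)
= 0.7928

0.7928


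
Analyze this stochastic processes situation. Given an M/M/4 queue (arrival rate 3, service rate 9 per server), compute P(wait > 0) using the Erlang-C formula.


a = lambda/mu = 0.3333
rho = a/c = 0.0833
Erlang-C formula applied:
C(c,a) = 4.0209e-04

4.0209e-04


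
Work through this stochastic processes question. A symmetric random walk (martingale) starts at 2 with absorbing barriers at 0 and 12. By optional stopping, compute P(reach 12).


By optional stopping theorem: E(M at tau) = M(0) = 2
P(hit 12)*12 + P(hit 0)*0 = 2
P(hit 12) = (2 - 0)/(12 - 0) = 1/6 = 0.1667

0.1667


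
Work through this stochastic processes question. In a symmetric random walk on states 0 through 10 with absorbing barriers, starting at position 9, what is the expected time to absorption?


For symmetric RW on 0,...,N with absorbing barriers, E(i) = i*(N-i)
E(9) = 9 * 1 = 9

9


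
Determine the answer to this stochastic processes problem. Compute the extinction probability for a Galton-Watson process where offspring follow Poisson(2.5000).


Since mu = 2.5000 > 1, extinction prob q < 1.
Solve s = exp(mu*(s-1)) iteratively.
q = 0.1074

0.1074


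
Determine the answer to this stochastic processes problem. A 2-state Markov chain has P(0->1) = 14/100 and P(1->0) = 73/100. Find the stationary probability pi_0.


Stationary distribution: pi_0 = p10/(p01+p10), pi_1 = p01/(p01+p10)
p01 = 0.1400, p10 = 0.7300
pi_0 = 0.8391

0.8391


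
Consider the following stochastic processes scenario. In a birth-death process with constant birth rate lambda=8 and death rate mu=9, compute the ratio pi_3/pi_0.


For birth-death process, pi_n/pi_0 = (lambda/mu)^n
= (8/9)^3
= 0.7023

0.7023


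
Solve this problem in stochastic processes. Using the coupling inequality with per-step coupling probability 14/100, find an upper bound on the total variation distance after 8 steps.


TV distance bound <= (1-delta)^n
= (1 - 0.1400)^8
= 0.8600^8
= 0.2992

0.2992


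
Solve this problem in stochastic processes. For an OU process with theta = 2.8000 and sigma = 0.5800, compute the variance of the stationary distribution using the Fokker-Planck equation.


Stationary variance = sigma^2 / (2*theta)
= 0.5800^2 / (2*2.8000)
= 0.3364 / 5.6000
= 0.0601

0.0601


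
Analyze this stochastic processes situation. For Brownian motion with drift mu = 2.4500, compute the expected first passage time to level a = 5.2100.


Expected first passage time = a/mu
= 5.2100/2.4500
= 2.1265

2.1265


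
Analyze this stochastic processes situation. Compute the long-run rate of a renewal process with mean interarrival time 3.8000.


Long-run renewal rate = 1/E(X)
= 1/3.8000
= 0.2632

0.2632


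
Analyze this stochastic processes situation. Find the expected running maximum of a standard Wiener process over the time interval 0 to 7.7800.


E(max B(s)) = sqrt(2t/pi)
= sqrt(2*7.7800/pi)
= sqrt(4.9529)
= 2.2255

2.2255


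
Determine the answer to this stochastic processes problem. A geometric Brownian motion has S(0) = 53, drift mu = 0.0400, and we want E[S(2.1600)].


E[S(t)] = S(0) * exp(mu * t)
= 53 * exp(0.0400 * 2.1600)
= 53 * 1.0902
= 57.7828

57.7828


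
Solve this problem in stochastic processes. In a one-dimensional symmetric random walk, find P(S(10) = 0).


P(S(10) = 0) = C(10,5) / 4^5
= 252 / 1024
= 0.2461

0.2461


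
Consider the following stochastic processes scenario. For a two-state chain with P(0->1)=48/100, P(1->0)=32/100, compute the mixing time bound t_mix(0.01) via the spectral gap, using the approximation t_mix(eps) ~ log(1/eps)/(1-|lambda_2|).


lambda_2 = |1 - p01 - p10| = |1 - 0.4800 - 0.3200| = 0.2000
t_mix ~ log(1/eps)/(1 - |lambda_2|)
= log(100)/(1 - 0.2000) = 4.6052/0.8000
= 5.7565

5.7565


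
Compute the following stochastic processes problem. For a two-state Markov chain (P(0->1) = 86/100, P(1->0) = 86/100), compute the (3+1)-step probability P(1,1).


P^4 = P^3 * P^1
Computing via matrix multiplication of the transition matrix.
Entry (1,1) of P^4 = 0.6344

0.6344


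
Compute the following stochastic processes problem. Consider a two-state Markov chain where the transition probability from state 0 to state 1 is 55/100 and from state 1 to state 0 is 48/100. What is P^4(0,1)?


Computing P^4 by matrix multiplication.
P = [[0.4500, 0.5500], [0.4800, 0.5200]]
After raising P to the power 4:
P^4(0,1) = 0.5340

0.5340


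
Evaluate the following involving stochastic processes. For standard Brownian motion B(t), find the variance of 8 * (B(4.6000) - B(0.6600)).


Var(alpha*(B(t)-B(s))) = alpha^2 * (t-s)
= 8^2 * (4.6000 - 0.6600)
= 64 * 3.9400
= 252.1600

252.1600


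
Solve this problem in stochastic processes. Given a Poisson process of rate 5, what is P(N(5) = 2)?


P(N(t)=k) = (lambda*t)^k * exp(-lambda*t) / k!
lambda*t = 25
= 25^2 * exp(-25) / 2!
= 625 * 1.3888e-11 / 2
= 4.3400e-09

4.3400e-09


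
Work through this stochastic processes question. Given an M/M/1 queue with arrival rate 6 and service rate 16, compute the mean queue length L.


rho = 6/16 = 0.3750
L = rho/(1-rho)
= 0.3750/0.6250
= 0.6000

0.6000


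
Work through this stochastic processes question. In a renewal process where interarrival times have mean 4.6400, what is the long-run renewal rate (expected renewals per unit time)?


Long-run renewal rate = 1/E(X)
= 1/4.6400
= 0.2155

0.2155


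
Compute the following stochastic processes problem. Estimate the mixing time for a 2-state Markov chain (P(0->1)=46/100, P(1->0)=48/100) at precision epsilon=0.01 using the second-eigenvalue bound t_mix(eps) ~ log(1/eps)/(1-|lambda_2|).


lambda_2 = |1 - p01 - p10| = |1 - 0.4600 - 0.4800| = 0.0600
t_mix ~ log(1/eps)/(1 - |lambda_2|)
= log(100)/(1 - 0.0600) = 4.6052/0.9400
= 4.8991

4.8991


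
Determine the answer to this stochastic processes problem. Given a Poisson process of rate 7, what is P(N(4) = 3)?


P(N(t)=k) = (lambda*t)^k * exp(-lambda*t) / k!
lambda*t = 28
= 28^3 * exp(-28) / 3!
= 21952 * 6.9144e-13 / 6
= 2.5297e-09

2.5297e-09


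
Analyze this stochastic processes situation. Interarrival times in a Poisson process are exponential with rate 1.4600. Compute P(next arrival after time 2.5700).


P(X > t) = exp(-lambda * t)
= exp(-1.4600 * 2.5700)
= exp(-3.7522) = 0.0235

0.0235


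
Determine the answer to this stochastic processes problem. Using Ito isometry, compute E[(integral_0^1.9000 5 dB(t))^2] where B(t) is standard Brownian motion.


By Ito isometry: E[(int f dB)^2] = int f^2 dt
= 5^2 * 1.9000
= 25 * 1.9000 = 47.5000

47.5000


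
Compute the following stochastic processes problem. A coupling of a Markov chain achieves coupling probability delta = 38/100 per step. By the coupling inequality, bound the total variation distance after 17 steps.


TV distance bound <= (1-delta)^n
= (1 - 0.3800)^17
= 0.6200^17
= 2.9557e-04

2.9557e-04


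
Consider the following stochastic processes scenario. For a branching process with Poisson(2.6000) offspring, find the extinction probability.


Since mu = 2.6000 > 1, extinction prob q < 1.
Solve s = exp(mu*(s-1)) iteratively.
q = 0.0951

0.0951


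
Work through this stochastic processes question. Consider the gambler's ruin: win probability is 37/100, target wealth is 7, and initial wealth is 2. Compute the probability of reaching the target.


Gambler's ruin formula:
r = q/p = 0.6300/0.3700 = 1.7027
P(win) = (1 - r^i)/(1 - r^N)
= (1 - 1.7027^2)/(1 - 1.7027^7)
= 0.0469

0.0469


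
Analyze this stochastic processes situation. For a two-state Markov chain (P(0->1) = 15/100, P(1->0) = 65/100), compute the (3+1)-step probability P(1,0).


P^4 = P^3 * P^1
Computing via matrix multiplication of the transition matrix.
Entry (1,0) of P^4 = 0.8112

0.8112


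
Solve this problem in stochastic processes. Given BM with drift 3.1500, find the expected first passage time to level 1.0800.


Expected first passage time = a/mu
= 1.0800/3.1500
= 0.3429

0.3429


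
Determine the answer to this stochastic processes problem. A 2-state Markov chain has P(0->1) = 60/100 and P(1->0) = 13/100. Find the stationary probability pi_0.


Stationary distribution: pi_0 = p10/(p01+p10), pi_1 = p01/(p01+p10)
p01 = 0.6000, p10 = 0.1300
pi_0 = 0.1781

0.1781


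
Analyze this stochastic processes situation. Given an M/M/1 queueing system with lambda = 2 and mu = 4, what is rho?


rho = lambda/mu
= 2/4
= 0.5000

0.5000


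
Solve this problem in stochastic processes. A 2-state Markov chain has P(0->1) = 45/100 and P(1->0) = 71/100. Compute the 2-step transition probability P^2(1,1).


Computing P^2 by matrix multiplication.
P = [[0.5500, 0.4500], [0.7100, 0.2900]]
After raising P to the power 2:
P^2(1,1) = 0.4036

0.4036


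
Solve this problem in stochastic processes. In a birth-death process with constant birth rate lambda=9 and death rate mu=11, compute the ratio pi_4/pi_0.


For birth-death process, pi_n/pi_0 = (lambda/mu)^n
= (9/11)^4
= 0.4481

0.4481


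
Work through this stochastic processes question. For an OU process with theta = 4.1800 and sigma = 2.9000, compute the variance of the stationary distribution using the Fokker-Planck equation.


Stationary variance = sigma^2 / (2*theta)
= 2.9000^2 / (2*4.1800)
= 8.4100 / 8.3600
= 1.0060

1.0060


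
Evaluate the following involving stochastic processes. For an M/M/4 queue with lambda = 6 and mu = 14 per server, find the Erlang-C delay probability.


a = lambda/mu = 0.4286
rho = a/c = 0.1071
Erlang-C formula applied:
C(c,a) = 0.0010

0.0010


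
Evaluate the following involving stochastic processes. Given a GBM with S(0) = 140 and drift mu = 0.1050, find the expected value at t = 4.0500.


E[S(t)] = S(0) * exp(mu * t)
= 140 * exp(0.1050 * 4.0500)
= 140 * 1.5300
= 214.1962

214.1962


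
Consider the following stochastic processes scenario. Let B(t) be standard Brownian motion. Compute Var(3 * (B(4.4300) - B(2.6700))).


Var(alpha*(B(t)-B(s))) = alpha^2 * (t-s)
= 3^2 * (4.4300 - 2.6700)
= 9 * 1.7600
= 15.8400

15.8400


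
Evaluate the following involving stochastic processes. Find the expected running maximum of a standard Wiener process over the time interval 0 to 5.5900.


E(max B(s)) = sqrt(2t/pi)
= sqrt(2*5.5900/pi)
= sqrt(3.5587)
= 1.8865

1.8865


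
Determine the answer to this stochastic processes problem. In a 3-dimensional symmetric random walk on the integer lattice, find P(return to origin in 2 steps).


P(return in 2 steps) = P(reverse first step) = 1/(2d)
= 1/6
= 0.1667

0.1667


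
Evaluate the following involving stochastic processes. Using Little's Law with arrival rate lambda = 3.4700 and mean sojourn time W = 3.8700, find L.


Little's Law: L = lambda * W
= 3.4700 * 3.8700
= 13.4289

13.4289


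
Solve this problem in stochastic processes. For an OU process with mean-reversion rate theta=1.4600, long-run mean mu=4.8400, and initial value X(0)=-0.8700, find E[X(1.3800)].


E[X(t)] = mu + (X(0) - mu)*exp(-theta*t)
= 4.8400 + (-0.8700 - 4.8400)*exp(-1.4600*1.3800)
= 4.8400 + -5.7100 * 0.1333
= 4.0786

4.0786


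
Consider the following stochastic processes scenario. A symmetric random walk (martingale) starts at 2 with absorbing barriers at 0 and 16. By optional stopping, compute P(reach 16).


By optional stopping theorem: E(M at tau) = M(0) = 2
P(hit 16)*16 + P(hit 0)*0 = 2
P(hit 16) = (2 - 0)/(16 - 0) = 1/8 = 0.1250

0.1250


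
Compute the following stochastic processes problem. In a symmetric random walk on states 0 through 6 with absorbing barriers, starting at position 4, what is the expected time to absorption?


For symmetric RW on 0,...,N with absorbing barriers, E(i) = i*(N-i)
E(4) = 4 * 2 = 8

8


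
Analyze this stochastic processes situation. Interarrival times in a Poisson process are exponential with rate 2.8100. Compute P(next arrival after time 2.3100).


P(X > t) = exp(-lambda * t)
= exp(-2.8100 * 2.3100)
= exp(-6.4911) = 0.0015

0.0015


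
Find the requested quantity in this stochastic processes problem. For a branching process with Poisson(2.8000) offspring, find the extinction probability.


Since mu = 2.8000 > 1, extinction prob q < 1.
Solve s = exp(mu*(s-1)) iteratively.
q = 0.0750

0.0750


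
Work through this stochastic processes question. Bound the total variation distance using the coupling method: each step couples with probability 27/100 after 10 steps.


TV distance bound <= (1-delta)^n
= (1 - 0.2700)^10
= 0.7300^10
= 0.0430

0.0430


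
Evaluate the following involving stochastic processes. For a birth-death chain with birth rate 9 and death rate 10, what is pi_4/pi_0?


For birth-death process, pi_n/pi_0 = (lambda/mu)^n
= (9/10)^4
= 0.6561

0.6561


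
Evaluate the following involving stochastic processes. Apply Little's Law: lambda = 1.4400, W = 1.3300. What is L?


Little's Law: L = lambda * W
= 1.4400 * 1.3300
= 1.9152

1.9152


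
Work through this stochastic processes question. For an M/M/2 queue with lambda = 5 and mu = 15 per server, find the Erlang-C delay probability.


a = lambda/mu = 0.3333
rho = a/c = 0.1667
Erlang-C formula applied:
C(c,a) = 0.0476

0.0476


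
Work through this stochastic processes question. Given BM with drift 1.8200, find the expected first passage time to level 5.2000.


Expected first passage time = a/mu
= 5.2000/1.8200
= 2.8571

2.8571


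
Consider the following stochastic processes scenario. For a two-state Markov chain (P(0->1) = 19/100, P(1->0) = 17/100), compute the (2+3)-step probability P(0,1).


P^5 = P^2 * P^3
Computing via matrix multiplication of the transition matrix.
Entry (0,1) of P^5 = 0.4711

0.4711


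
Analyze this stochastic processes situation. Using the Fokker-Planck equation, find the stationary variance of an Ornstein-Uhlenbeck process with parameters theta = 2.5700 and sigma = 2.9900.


Stationary variance = sigma^2 / (2*theta)
= 2.9900^2 / (2*2.5700)
= 8.9401 / 5.1400
= 1.7393

1.7393


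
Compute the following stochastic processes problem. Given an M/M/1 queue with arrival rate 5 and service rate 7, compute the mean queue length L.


rho = 5/7 = 0.7143
L = rho/(1-rho)
= 0.7143/0.2857
= 2.5000

2.5000


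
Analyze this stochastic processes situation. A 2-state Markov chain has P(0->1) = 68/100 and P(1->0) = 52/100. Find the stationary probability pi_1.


Stationary distribution: pi_0 = p10/(p01+p10), pi_1 = p01/(p01+p10)
p01 = 0.6800, p10 = 0.5200
pi_1 = 0.5667

0.5667


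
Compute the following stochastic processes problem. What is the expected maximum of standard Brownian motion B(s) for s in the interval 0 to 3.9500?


E(max B(s)) = sqrt(2t/pi)
= sqrt(2*3.9500/pi)
= sqrt(2.5146)
= 1.5858

1.5858


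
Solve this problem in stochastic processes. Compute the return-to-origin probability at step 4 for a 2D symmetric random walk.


P = C(4,2)^2 / 4^4
= 6^2 / 256
= 36 / 256
= 0.1406

0.1406


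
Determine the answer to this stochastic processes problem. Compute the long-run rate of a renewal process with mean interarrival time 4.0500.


Long-run renewal rate = 1/E(X)
= 1/4.0500
= 0.2469

0.2469


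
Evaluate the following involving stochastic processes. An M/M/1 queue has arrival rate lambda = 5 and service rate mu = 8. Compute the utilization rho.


rho = lambda/mu
= 5/8
= 0.6250

0.6250


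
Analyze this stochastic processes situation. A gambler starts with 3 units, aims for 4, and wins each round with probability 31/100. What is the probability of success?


Gambler's ruin formula:
r = q/p = 0.6900/0.3100 = 2.2258
P(win) = (1 - r^i)/(1 - r^N)
= (1 - 2.2258^3)/(1 - 2.2258^4)
= 0.4259

0.4259


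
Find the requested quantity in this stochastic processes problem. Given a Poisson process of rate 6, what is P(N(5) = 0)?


P(N(t)=k) = (lambda*t)^k * exp(-lambda*t) / k!
lambda*t = 30
= 30^0 * exp(-30) / 0!
= 1 * 9.3576e-14 / 1
= 9.3576e-14

9.3576e-14


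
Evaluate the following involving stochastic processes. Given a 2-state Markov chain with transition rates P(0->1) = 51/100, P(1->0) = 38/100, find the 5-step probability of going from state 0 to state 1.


Computing P^5 by matrix multiplication.
P = [[0.4900, 0.5100], [0.3800, 0.6200]]
After raising P to the power 5:
P^5(0,1) = 0.5730

0.5730


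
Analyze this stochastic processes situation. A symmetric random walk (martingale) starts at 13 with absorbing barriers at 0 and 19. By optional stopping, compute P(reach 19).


By optional stopping theorem: E(M at tau) = M(0) = 13
P(hit 19)*19 + P(hit 0)*0 = 13
P(hit 19) = (13 - 0)/(19 - 0) = 13/19 = 0.6842

0.6842


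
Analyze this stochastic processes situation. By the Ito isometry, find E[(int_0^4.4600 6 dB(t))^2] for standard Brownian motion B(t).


By Ito isometry: E[(int f dB)^2] = int f^2 dt
= 6^2 * 4.4600
= 36 * 4.4600 = 160.5600

160.5600


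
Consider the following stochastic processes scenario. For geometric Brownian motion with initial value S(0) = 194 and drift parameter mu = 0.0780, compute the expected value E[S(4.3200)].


E[S(t)] = S(0) * exp(mu * t)
= 194 * exp(0.0780 * 4.3200)
= 194 * 1.4007
= 271.7325

271.7325
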